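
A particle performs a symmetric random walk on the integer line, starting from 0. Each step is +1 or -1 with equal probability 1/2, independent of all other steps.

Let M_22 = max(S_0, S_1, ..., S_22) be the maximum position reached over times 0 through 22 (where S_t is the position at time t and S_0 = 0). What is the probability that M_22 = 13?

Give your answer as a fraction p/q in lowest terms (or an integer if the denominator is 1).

Answer: 7315/4194304

Derivation:
Let M_22 = max(S_0,...,S_22). Use the reflection principle: for j ≥ 1, #{paths with M_22 ≥ j} = #{S_22 ≥ j} + #{S_22 ≥ j+1}.
By reflection, #{M_22 ≥ 13} = #{S_22 ≥ 13} + #{S_22 ≥ 14} = 9109 + 9109 = 18218.
#{M_22 ≥ 14} = #{S_22 ≥ 14} + #{S_22 ≥ 15} = 9109 + 1794 = 10903.
#{M_22 = 13} = 18218 - 10903 = 7315.
P(M_22 = 13) = 7315/4194304 = 7315/4194304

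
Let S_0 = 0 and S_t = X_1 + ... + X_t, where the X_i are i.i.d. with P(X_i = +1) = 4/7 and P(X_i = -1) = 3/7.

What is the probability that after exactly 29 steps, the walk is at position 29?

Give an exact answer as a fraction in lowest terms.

Answer: 288230376151711744/3219905755813179726837607

Derivation:
To reach position 29 after 29 steps: need 29 steps of +1 and 0 steps of -1.
Number of such sequences: C(29,29) = 1
Each has probability (4/7)^29 · (3/7)^0 = 288230376151711744/3219905755813179726837607
P = 1 · 288230376151711744/3219905755813179726837607 = 288230376151711744/3219905755813179726837607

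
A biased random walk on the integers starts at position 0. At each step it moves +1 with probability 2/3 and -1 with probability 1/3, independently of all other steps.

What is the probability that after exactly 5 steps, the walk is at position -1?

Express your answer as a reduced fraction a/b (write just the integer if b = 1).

Answer: 40/243

Derivation:
To reach position -1 after 5 steps: need 2 steps of +1 and 3 steps of -1.
Number of such sequences: C(5,2) = 10
Each has probability (2/3)^2 · (1/3)^3 = 4/243
P = 10 · 4/243 = 40/243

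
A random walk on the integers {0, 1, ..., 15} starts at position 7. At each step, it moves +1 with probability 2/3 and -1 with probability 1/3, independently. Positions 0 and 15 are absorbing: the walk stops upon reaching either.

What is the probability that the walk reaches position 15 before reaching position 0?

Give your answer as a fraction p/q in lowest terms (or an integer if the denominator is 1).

Biased walk: p = 2/3, q = 1/3, r = q/p = 1/2
Gambler's ruin: P(hit 15 before 0 | start at 7) = (1 - r^a)/(1 - r^N)
r^7 = 1/128; r^15 = 1/32768
P = (1 - 1/128) / (1 - 1/32768) = 127/128 / 32767/32768 = 32512/32767

Answer: 32512/32767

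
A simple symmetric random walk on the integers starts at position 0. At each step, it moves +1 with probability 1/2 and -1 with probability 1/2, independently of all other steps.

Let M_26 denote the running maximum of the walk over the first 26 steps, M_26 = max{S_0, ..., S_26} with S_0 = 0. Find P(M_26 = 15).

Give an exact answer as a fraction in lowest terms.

Let M_26 = max(S_0,...,S_26). Use the reflection principle: for j ≥ 1, #{paths with M_26 ≥ j} = #{S_26 ≥ j} + #{S_26 ≥ j+1}.
By reflection, #{M_26 ≥ 15} = #{S_26 ≥ 15} + #{S_26 ≥ 16} = 83682 + 83682 = 167364.
#{M_26 ≥ 16} = #{S_26 ≥ 16} + #{S_26 ≥ 17} = 83682 + 17902 = 101584.
#{M_26 = 15} = 167364 - 101584 = 65780.
P(M_26 = 15) = 65780/67108864 = 16445/16777216

Answer: 16445/16777216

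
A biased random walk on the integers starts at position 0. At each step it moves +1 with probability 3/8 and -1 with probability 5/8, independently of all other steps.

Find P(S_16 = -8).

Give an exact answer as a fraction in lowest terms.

Answer: 8997802734375/70368744177664

Derivation:
To reach position -8 after 16 steps: need 4 steps of +1 and 12 steps of -1.
Number of such sequences: C(16,4) = 1820
Each has probability (3/8)^4 · (5/8)^12 = 19775390625/281474976710656
P = 1820 · 19775390625/281474976710656 = 8997802734375/70368744177664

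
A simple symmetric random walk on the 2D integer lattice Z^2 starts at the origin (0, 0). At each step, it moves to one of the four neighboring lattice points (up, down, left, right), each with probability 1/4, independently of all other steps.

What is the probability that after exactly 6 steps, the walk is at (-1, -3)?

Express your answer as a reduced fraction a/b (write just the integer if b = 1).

Let h be the number of horizontal steps (so 6-h are vertical). To end at (-1,-3) need (h-1)/2 right-steps and ((6-h)-3)/2 up-steps.
Sum over h with 1 ≤ h ≤ 3, h ≡ 1 (mod 2), 6-h ≡ 1 (mod 2):
h=1: C(6,1)·C(1,0)·C(5,1) = 6·1·5 = 30
h=3: C(6,3)·C(3,1)·C(3,0) = 20·3·1 = 60
Total favorable: 90
Total paths: 4^6 = 4096
P = 90/4096 = 45/2048

Answer: 45/2048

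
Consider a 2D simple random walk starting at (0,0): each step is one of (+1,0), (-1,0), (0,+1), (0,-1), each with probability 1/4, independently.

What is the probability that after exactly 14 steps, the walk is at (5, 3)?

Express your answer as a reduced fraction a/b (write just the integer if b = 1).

Answer: 273273/67108864

Derivation:
Let h be the number of horizontal steps (so 14-h are vertical). To end at (5,3) need (h+5)/2 right-steps and ((14-h)+3)/2 up-steps.
Sum over h with 5 ≤ h ≤ 11, h ≡ 1 (mod 2), 14-h ≡ 1 (mod 2):
h=5: C(14,5)·C(5,5)·C(9,6) = 2002·1·84 = 168168
h=7: C(14,7)·C(7,6)·C(7,5) = 3432·7·21 = 504504
h=9: C(14,9)·C(9,7)·C(5,4) = 2002·36·5 = 360360
h=11: C(14,11)·C(11,8)·C(3,3) = 364·165·1 = 60060
Total favorable: 1093092
Total paths: 4^14 = 268435456
P = 1093092/268435456 = 273273/67108864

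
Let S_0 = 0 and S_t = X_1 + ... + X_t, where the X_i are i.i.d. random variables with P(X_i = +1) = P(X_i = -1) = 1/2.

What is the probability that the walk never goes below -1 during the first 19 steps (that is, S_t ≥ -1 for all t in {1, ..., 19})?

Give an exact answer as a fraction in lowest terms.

Answer: 46189/131072

Derivation:
Let f(t,s) = #length-t paths at position s with S_1..S_t all ≥ -1.
f(t,s) = f(t-1,s-1) + f(t-1,s+1) for s ≥ -1; f(t,s) = 0 for s < -1.
t=0: f(0,0)=1
t=1: f(1,-1)=1 f(1,1)=1
t=2: f(2,0)=2 f(2,2)=1
t=3: f(3,-1)=2 f(3,1)=3 f(3,3)=1
t=4: f(4,0)=5 f(4,2)=4 f(4,4)=1
t=5: f(5,-1)=5 f(5,1)=9 f(5,3)=5 f(5,5)=1
t=6: f(6,0)=14 f(6,2)=14 f(6,4)=6 f(6,6)=1
t=7: f(7,-1)=14 f(7,1)=28 f(7,3)=20 f(7,5)=7 f(7,7)=1
t=8: f(8,0)=42 f(8,2)=48 f(8,4)=27 f(8,6)=8 f(8,8)=1
t=9: f(9,-1)=42 f(9,1)=90 f(9,3)=75 f(9,5)=35 f(9,7)=9 f(9,9)=1
t=10: f(10,0)=132 f(10,2)=165 f(10,4)=110 f(10,6)=44 f(10,8)=10 f(10,10)=1
t=11: f(11,-1)=132 f(11,1)=297 f(11,3)=275 f(11,5)=154 f(11,7)=54 f(11,9)=11 f(11,11)=1
t=12: f(12,0)=429 f(12,2)=572 f(12,4)=429 f(12,6)=208 f(12,8)=65 f(12,10)=12 f(12,12)=1
t=13: f(13,-1)=429 f(13,1)=1001 f(13,3)=1001 f(13,5)=637 f(13,7)=273 f(13,9)=77 f(13,11)=13 f(13,13)=1
t=14: f(14,0)=1430 f(14,2)=2002 f(14,4)=1638 f(14,6)=910 f(14,8)=350 f(14,10)=90 f(14,12)=14 f(14,14)=1
t=15: f(15,-1)=1430 f(15,1)=3432 f(15,3)=3640 f(15,5)=2548 f(15,7)=1260 f(15,9)=440 f(15,11)=104 f(15,13)=15 f(15,15)=1
t=16: f(16,0)=4862 f(16,2)=7072 f(16,4)=6188 f(16,6)=3808 f(16,8)=1700 f(16,10)=544 f(16,12)=119 f(16,14)=16 f(16,16)=1
t=17: f(17,-1)=4862 f(17,1)=11934 f(17,3)=13260 f(17,5)=9996 f(17,7)=5508 f(17,9)=2244 f(17,11)=663 f(17,13)=135 f(17,15)=17 f(17,17)=1
t=18: f(18,0)=16796 f(18,2)=25194 f(18,4)=23256 f(18,6)=15504 f(18,8)=7752 f(18,10)=2907 f(18,12)=798 f(18,14)=152 f(18,16)=18 f(18,18)=1
t=19: f(19,-1)=16796 f(19,1)=41990 f(19,3)=48450 f(19,5)=38760 f(19,7)=23256 f(19,9)=10659 f(19,11)=3705 f(19,13)=950 f(19,15)=170 f(19,17)=19 f(19,19)=1
Σ_s f(19,s) = 184756
P = 184756/524288 = 46189/131072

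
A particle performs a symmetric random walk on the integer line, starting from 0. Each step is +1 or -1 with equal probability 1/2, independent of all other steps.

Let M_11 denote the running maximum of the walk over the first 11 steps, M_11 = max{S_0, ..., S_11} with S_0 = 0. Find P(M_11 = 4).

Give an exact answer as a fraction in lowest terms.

Let M_11 = max(S_0,...,S_11). Use the reflection principle: for j ≥ 1, #{paths with M_11 ≥ j} = #{S_11 ≥ j} + #{S_11 ≥ j+1}.
By reflection, #{M_11 ≥ 4} = #{S_11 ≥ 4} + #{S_11 ≥ 5} = 232 + 232 = 464.
#{M_11 ≥ 5} = #{S_11 ≥ 5} + #{S_11 ≥ 6} = 232 + 67 = 299.
#{M_11 = 4} = 464 - 299 = 165.
P(M_11 = 4) = 165/2048 = 165/2048

Answer: 165/2048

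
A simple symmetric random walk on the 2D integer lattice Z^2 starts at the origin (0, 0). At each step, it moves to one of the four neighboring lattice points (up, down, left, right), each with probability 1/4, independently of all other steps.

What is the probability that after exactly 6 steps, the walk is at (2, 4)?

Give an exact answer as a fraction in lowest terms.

Answer: 15/4096

Derivation:
Let h be the number of horizontal steps (so 6-h are vertical). To end at (2,4) need (h+2)/2 right-steps and ((6-h)+4)/2 up-steps.
Sum over h with 2 ≤ h ≤ 2, h ≡ 0 (mod 2), 6-h ≡ 0 (mod 2):
h=2: C(6,2)·C(2,2)·C(4,4) = 15·1·1 = 15
Total favorable: 15
Total paths: 4^6 = 4096
P = 15/4096 = 15/4096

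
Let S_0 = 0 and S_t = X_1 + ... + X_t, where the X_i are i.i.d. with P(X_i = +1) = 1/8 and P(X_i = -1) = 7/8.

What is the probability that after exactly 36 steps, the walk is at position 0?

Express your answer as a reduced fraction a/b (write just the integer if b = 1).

Answer: 3694518431349280489687425/81129638414606681695789005144064

Derivation:
To be at 0 after 36 steps: need exactly 18 steps of +1 and 18 of -1.
Number of such sequences: C(36,18) = 9075135300
Each has probability (1/8)^18 · (7/8)^18 = 1628413597910449/324518553658426726783156020576256
P = 9075135300 · 1628413597910449/324518553658426726783156020576256 = 3694518431349280489687425/81129638414606681695789005144064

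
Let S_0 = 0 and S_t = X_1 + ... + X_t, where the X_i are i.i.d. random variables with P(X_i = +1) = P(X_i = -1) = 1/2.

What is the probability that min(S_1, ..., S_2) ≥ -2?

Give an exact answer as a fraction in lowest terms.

Answer: 1

Derivation:
Let f(t,s) = #length-t paths at position s with S_1..S_t all ≥ -2.
f(t,s) = f(t-1,s-1) + f(t-1,s+1) for s ≥ -2; f(t,s) = 0 for s < -2.
t=0: f(0,0)=1
t=1: f(1,-1)=1 f(1,1)=1
t=2: f(2,-2)=1 f(2,0)=2 f(2,2)=1
Σ_s f(2,s) = 4
P = 4/4 = 1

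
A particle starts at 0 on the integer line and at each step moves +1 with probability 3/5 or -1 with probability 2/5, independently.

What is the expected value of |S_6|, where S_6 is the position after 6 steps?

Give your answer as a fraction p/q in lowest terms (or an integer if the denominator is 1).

S_6 takes values m ≡ 0 (mod 2) with |m| ≤ 6; P(S_6=m) = C(6,(6+m)/2) · (3/5)^((6+m)/2) · (2/5)^((6-m)/2).
Distribution: P(S=-6)=64/15625, P(S=-4)=576/15625, P(S=-2)=432/3125, P(S=0)=864/3125, P(S=2)=972/3125, P(S=4)=2916/15625, P(S=6)=729/15625
E[|S_6|] = Σ_m |m|·P(S_6=m) = 32766/15625

Answer: 32766/15625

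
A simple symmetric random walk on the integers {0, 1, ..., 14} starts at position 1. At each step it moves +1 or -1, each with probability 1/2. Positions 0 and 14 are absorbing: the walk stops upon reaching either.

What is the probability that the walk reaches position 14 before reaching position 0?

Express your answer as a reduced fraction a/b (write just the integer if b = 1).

Symmetric walk (p = 1/2): the harmonic-function argument gives P(hit 14 before 0 | start at 1) = a/N.
P = 1/14 = 1/14

Answer: 1/14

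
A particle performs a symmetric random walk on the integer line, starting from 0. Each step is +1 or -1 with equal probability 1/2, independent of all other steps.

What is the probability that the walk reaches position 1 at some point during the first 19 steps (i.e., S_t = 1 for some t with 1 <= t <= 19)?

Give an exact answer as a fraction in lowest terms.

Count via complement. Let g(t,s) = #length-t paths at position s with S_1..S_t all ≠ 1.
g(t,s) = g(t-1,s-1) + g(t-1,s+1) for s ≠ 1; g(t,1) = 0.
t=0: g(0,0)=1
t=1: g(1,-1)=1
t=2: g(2,-2)=1 g(2,0)=1
t=3: g(3,-3)=1 g(3,-1)=2
t=4: g(4,-4)=1 g(4,-2)=3 g(4,0)=2
t=5: g(5,-5)=1 g(5,-3)=4 g(5,-1)=5
t=6: g(6,-6)=1 g(6,-4)=5 g(6,-2)=9 g(6,0)=5
t=7: g(7,-7)=1 g(7,-5)=6 g(7,-3)=14 g(7,-1)=14
t=8: g(8,-8)=1 g(8,-6)=7 g(8,-4)=20 g(8,-2)=28 g(8,0)=14
t=9: g(9,-9)=1 g(9,-7)=8 g(9,-5)=27 g(9,-3)=48 g(9,-1)=42
t=10: g(10,-10)=1 g(10,-8)=9 g(10,-6)=35 g(10,-4)=75 g(10,-2)=90 g(10,0)=42
t=11: g(11,-11)=1 g(11,-9)=10 g(11,-7)=44 g(11,-5)=110 g(11,-3)=165 g(11,-1)=132
t=12: g(12,-12)=1 g(12,-10)=11 g(12,-8)=54 g(12,-6)=154 g(12,-4)=275 g(12,-2)=297 g(12,0)=132
t=13: g(13,-13)=1 g(13,-11)=12 g(13,-9)=65 g(13,-7)=208 g(13,-5)=429 g(13,-3)=572 g(13,-1)=429
t=14: g(14,-14)=1 g(14,-12)=13 g(14,-10)=77 g(14,-8)=273 g(14,-6)=637 g(14,-4)=1001 g(14,-2)=1001 g(14,0)=429
t=15: g(15,-15)=1 g(15,-13)=14 g(15,-11)=90 g(15,-9)=350 g(15,-7)=910 g(15,-5)=1638 g(15,-3)=2002 g(15,-1)=1430
t=16: g(16,-16)=1 g(16,-14)=15 g(16,-12)=104 g(16,-10)=440 g(16,-8)=1260 g(16,-6)=2548 g(16,-4)=3640 g(16,-2)=3432 g(16,0)=1430
t=17: g(17,-17)=1 g(17,-15)=16 g(17,-13)=119 g(17,-11)=544 g(17,-9)=1700 g(17,-7)=3808 g(17,-5)=6188 g(17,-3)=7072 g(17,-1)=4862
t=18: g(18,-18)=1 g(18,-16)=17 g(18,-14)=135 g(18,-12)=663 g(18,-10)=2244 g(18,-8)=5508 g(18,-6)=9996 g(18,-4)=13260 g(18,-2)=11934 g(18,0)=4862
t=19: g(19,-19)=1 g(19,-17)=18 g(19,-15)=152 g(19,-13)=798 g(19,-11)=2907 g(19,-9)=7752 g(19,-7)=15504 g(19,-5)=23256 g(19,-3)=25194 g(19,-1)=16796
Paths never hitting 1: Σ_s g(19,s) = 92378
Paths hitting 1: 2^19 - 92378 = 431910
P = 431910/524288 = 215955/262144

Answer: 215955/262144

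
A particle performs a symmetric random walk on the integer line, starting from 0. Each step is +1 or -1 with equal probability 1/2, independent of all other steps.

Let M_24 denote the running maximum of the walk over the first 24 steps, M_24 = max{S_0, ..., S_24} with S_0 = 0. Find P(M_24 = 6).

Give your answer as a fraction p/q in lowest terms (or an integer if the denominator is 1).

Answer: 81719/1048576

Derivation:
Let M_24 = max(S_0,...,S_24). Use the reflection principle: for j ≥ 1, #{paths with M_24 ≥ j} = #{S_24 ≥ j} + #{S_24 ≥ j+1}.
By reflection, #{M_24 ≥ 6} = #{S_24 ≥ 6} + #{S_24 ≥ 7} = 2579130 + 1271626 = 3850756.
#{M_24 ≥ 7} = #{S_24 ≥ 7} + #{S_24 ≥ 8} = 1271626 + 1271626 = 2543252.
#{M_24 = 6} = 3850756 - 2543252 = 1307504.
P(M_24 = 6) = 1307504/16777216 = 81719/1048576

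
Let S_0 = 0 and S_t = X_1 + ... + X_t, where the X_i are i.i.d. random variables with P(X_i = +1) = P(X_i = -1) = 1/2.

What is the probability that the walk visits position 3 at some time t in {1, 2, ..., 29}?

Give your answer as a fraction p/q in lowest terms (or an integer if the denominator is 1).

Count via complement. Let g(t,s) = #length-t paths at position s with S_1..S_t all ≠ 3.
g(t,s) = g(t-1,s-1) + g(t-1,s+1) for s ≠ 3; g(t,3) = 0.
t=0: g(0,0)=1
t=1: g(1,-1)=1 g(1,1)=1
t=2: g(2,-2)=1 g(2,0)=2 g(2,2)=1
t=3: g(3,-3)=1 g(3,-1)=3 g(3,1)=3
t=4: g(4,-4)=1 g(4,-2)=4 g(4,0)=6 g(4,2)=3
t=5: g(5,-5)=1 g(5,-3)=5 g(5,-1)=10 g(5,1)=9
t=6: g(6,-6)=1 g(6,-4)=6 g(6,-2)=15 g(6,0)=19 g(6,2)=9
t=7: g(7,-7)=1 g(7,-5)=7 g(7,-3)=21 g(7,-1)=34 g(7,1)=28
t=8: g(8,-8)=1 g(8,-6)=8 g(8,-4)=28 g(8,-2)=55 g(8,0)=62 g(8,2)=28
t=9: g(9,-9)=1 g(9,-7)=9 g(9,-5)=36 g(9,-3)=83 g(9,-1)=117 g(9,1)=90
t=10: g(10,-10)=1 g(10,-8)=10 g(10,-6)=45 g(10,-4)=119 g(10,-2)=200 g(10,0)=207 g(10,2)=90
t=11: g(11,-11)=1 g(11,-9)=11 g(11,-7)=55 g(11,-5)=164 g(11,-3)=319 g(11,-1)=407 g(11,1)=297
t=12: g(12,-12)=1 g(12,-10)=12 g(12,-8)=66 g(12,-6)=219 g(12,-4)=483 g(12,-2)=726 g(12,0)=704 g(12,2)=297
t=13: g(13,-13)=1 g(13,-11)=13 g(13,-9)=78 g(13,-7)=285 g(13,-5)=702 g(13,-3)=1209 g(13,-1)=1430 g(13,1)=1001
t=14: g(14,-14)=1 g(14,-12)=14 g(14,-10)=91 g(14,-8)=363 g(14,-6)=987 g(14,-4)=1911 g(14,-2)=2639 g(14,0)=2431 g(14,2)=1001
t=15: g(15,-15)=1 g(15,-13)=15 g(15,-11)=105 g(15,-9)=454 g(15,-7)=1350 g(15,-5)=2898 g(15,-3)=4550 g(15,-1)=5070 g(15,1)=3432
t=16: g(16,-16)=1 g(16,-14)=16 g(16,-12)=120 g(16,-10)=559 g(16,-8)=1804 g(16,-6)=4248 g(16,-4)=7448 g(16,-2)=9620 g(16,0)=8502 g(16,2)=3432
t=17: g(17,-17)=1 g(17,-15)=17 g(17,-13)=136 g(17,-11)=679 g(17,-9)=2363 g(17,-7)=6052 g(17,-5)=11696 g(17,-3)=17068 g(17,-1)=18122 g(17,1)=11934
t=18: g(18,-18)=1 g(18,-16)=18 g(18,-14)=153 g(18,-12)=815 g(18,-10)=3042 g(18,-8)=8415 g(18,-6)=17748 g(18,-4)=28764 g(18,-2)=35190 g(18,0)=30056 g(18,2)=11934
t=19: g(19,-19)=1 g(19,-17)=19 g(19,-15)=171 g(19,-13)=968 g(19,-11)=3857 g(19,-9)=11457 g(19,-7)=26163 g(19,-5)=46512 g(19,-3)=63954 g(19,-1)=65246 g(19,1)=41990
t=20: g(20,-20)=1 g(20,-18)=20 g(20,-16)=190 g(20,-14)=1139 g(20,-12)=4825 g(20,-10)=15314 g(20,-8)=37620 g(20,-6)=72675 g(20,-4)=110466 g(20,-2)=129200 g(20,0)=107236 g(20,2)=41990
t=21: g(21,-21)=1 g(21,-19)=21 g(21,-17)=210 g(21,-15)=1329 g(21,-13)=5964 g(21,-11)=20139 g(21,-9)=52934 g(21,-7)=110295 g(21,-5)=183141 g(21,-3)=239666 g(21,-1)=236436 g(21,1)=149226
t=22: g(22,-22)=1 g(22,-20)=22 g(22,-18)=231 g(22,-16)=1539 g(22,-14)=7293 g(22,-12)=26103 g(22,-10)=73073 g(22,-8)=163229 g(22,-6)=293436 g(22,-4)=422807 g(22,-2)=476102 g(22,0)=385662 g(22,2)=149226
t=23: g(23,-23)=1 g(23,-21)=23 g(23,-19)=253 g(23,-17)=1770 g(23,-15)=8832 g(23,-13)=33396 g(23,-11)=99176 g(23,-9)=236302 g(23,-7)=456665 g(23,-5)=716243 g(23,-3)=898909 g(23,-1)=861764 g(23,1)=534888
t=24: g(24,-24)=1 g(24,-22)=24 g(24,-20)=276 g(24,-18)=2023 g(24,-16)=10602 g(24,-14)=42228 g(24,-12)=132572 g(24,-10)=335478 g(24,-8)=692967 g(24,-6)=1172908 g(24,-4)=1615152 g(24,-2)=1760673 g(24,0)=1396652 g(24,2)=534888
t=25: g(25,-25)=1 g(25,-23)=25 g(25,-21)=300 g(25,-19)=2299 g(25,-17)=12625 g(25,-15)=52830 g(25,-13)=174800 g(25,-11)=468050 g(25,-9)=1028445 g(25,-7)=1865875 g(25,-5)=2788060 g(25,-3)=3375825 g(25,-1)=3157325 g(25,1)=1931540
t=26: g(26,-26)=1 g(26,-24)=26 g(26,-22)=325 g(26,-20)=2599 g(26,-18)=14924 g(26,-16)=65455 g(26,-14)=227630 g(26,-12)=642850 g(26,-10)=1496495 g(26,-8)=2894320 g(26,-6)=4653935 g(26,-4)=6163885 g(26,-2)=6533150 g(26,0)=5088865 g(26,2)=1931540
t=27: g(27,-27)=1 g(27,-25)=27 g(27,-23)=351 g(27,-21)=2924 g(27,-19)=17523 g(27,-17)=80379 g(27,-15)=293085 g(27,-13)=870480 g(27,-11)=2139345 g(27,-9)=4390815 g(27,-7)=7548255 g(27,-5)=10817820 g(27,-3)=12697035 g(27,-1)=11622015 g(27,1)=7020405
t=28: g(28,-28)=1 g(28,-26)=28 g(28,-24)=378 g(28,-22)=3275 g(28,-20)=20447 g(28,-18)=97902 g(28,-16)=373464 g(28,-14)=1163565 g(28,-12)=3009825 g(28,-10)=6530160 g(28,-8)=11939070 g(28,-6)=18366075 g(28,-4)=23514855 g(28,-2)=24319050 g(28,0)=18642420 g(28,2)=7020405
t=29: g(29,-29)=1 g(29,-27)=29 g(29,-25)=406 g(29,-23)=3653 g(29,-21)=23722 g(29,-19)=118349 g(29,-17)=471366 g(29,-15)=1537029 g(29,-13)=4173390 g(29,-11)=9539985 g(29,-9)=18469230 g(29,-7)=30305145 g(29,-5)=41880930 g(29,-3)=47833905 g(29,-1)=42961470 g(29,1)=25662825
Paths never hitting 3: Σ_s g(29,s) = 222981435
Paths hitting 3: 2^29 - 222981435 = 313889477
P = 313889477/536870912 = 313889477/536870912

Answer: 313889477/536870912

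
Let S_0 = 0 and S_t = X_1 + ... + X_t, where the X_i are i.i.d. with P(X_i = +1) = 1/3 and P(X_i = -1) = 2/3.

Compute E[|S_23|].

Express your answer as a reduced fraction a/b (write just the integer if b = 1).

S_23 takes values m ≡ 1 (mod 2) with |m| ≤ 23; P(S_23=m) = C(23,(23+m)/2) · (1/3)^((23+m)/2) · (2/3)^((23-m)/2).
Distribution: P(S=-23)=8388608/94143178827, P(S=-21)=96468992/94143178827, P(S=-19)=530579456/94143178827, P(S=-17)=1857028096/94143178827, P(S=-15)=4642570240/94143178827, P(S=-13)=8820883456/94143178827, P(S=-11)=4410441728/31381059609, P(S=-9)=5355536384/31381059609, P(S=-7)=5355536384/31381059609, P(S=-5)=13388840960/94143178827, P(S=-3)=9372188672/94143178827, P(S=-1)=5538111488/94143178827, P(S=1)=2769055744/94143178827, P(S=3)=1171523584/94143178827, P(S=5)=418401280/94143178827, P(S=7)=41840128/31381059609, P(S=9)=10460032/31381059609, P(S=11)=2153536/31381059609, P(S=13)=1076768/94143178827, P(S=15)=141680/94143178827, P(S=17)=14168/94143178827, P(S=19)=1012/94143178827, P(S=21)=46/94143178827, P(S=23)=1/94143178827
E[|S_23|] = Σ_m |m|·P(S_23=m) = 247004221931/31381059609

Answer: 247004221931/31381059609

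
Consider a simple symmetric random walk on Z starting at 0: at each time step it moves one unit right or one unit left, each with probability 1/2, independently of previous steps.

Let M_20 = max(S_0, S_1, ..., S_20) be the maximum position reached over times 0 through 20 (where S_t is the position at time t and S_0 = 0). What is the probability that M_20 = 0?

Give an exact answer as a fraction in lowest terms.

Answer: 46189/262144

Derivation:
Let M_20 = max(S_0,...,S_20). Use the reflection principle: for j ≥ 1, #{paths with M_20 ≥ j} = #{S_20 ≥ j} + #{S_20 ≥ j+1}.
P(M_20 ≥ 0) = 1 since S_0 = 0, so #{M_20 ≥ 0} = 1048576.
#{M_20 ≥ 1} = #{S_20 ≥ 1} + #{S_20 ≥ 2} = 431910 + 431910 = 863820.
#{M_20 = 0} = 1048576 - 863820 = 184756.
P(M_20 = 0) = 184756/1048576 = 46189/262144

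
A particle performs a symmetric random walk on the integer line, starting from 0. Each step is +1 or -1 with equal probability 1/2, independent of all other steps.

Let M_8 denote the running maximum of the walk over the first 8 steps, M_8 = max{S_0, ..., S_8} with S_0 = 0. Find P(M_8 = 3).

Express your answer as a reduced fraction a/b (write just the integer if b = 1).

Answer: 7/64

Derivation:
Let M_8 = max(S_0,...,S_8). Use the reflection principle: for j ≥ 1, #{paths with M_8 ≥ j} = #{S_8 ≥ j} + #{S_8 ≥ j+1}.
By reflection, #{M_8 ≥ 3} = #{S_8 ≥ 3} + #{S_8 ≥ 4} = 37 + 37 = 74.
#{M_8 ≥ 4} = #{S_8 ≥ 4} + #{S_8 ≥ 5} = 37 + 9 = 46.
#{M_8 = 3} = 74 - 46 = 28.
P(M_8 = 3) = 28/256 = 7/64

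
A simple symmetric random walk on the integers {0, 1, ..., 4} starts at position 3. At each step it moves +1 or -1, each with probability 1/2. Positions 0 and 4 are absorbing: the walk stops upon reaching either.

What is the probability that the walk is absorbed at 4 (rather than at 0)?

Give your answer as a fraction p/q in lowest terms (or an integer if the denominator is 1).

Symmetric walk (p = 1/2): the harmonic-function argument gives P(hit 4 before 0 | start at 3) = a/N.
P = 3/4 = 3/4

Answer: 3/4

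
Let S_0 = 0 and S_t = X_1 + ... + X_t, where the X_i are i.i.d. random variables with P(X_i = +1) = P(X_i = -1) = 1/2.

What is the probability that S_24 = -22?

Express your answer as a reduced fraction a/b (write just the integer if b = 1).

To reach position -22 after 24 steps: need 1 step of +1 and 23 of -1.
Favorable paths: C(24,1) = 24
Total paths: 2^24 = 16777216
P = 24/16777216 = 3/2097152

Answer: 3/2097152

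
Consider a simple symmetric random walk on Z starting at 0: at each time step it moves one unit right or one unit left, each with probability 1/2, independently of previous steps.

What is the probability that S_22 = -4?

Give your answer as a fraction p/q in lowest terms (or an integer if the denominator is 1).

To reach position -4 after 22 steps: need 9 steps of +1 and 13 of -1.
Favorable paths: C(22,9) = 497420
Total paths: 2^22 = 4194304
P = 497420/4194304 = 124355/1048576

Answer: 124355/1048576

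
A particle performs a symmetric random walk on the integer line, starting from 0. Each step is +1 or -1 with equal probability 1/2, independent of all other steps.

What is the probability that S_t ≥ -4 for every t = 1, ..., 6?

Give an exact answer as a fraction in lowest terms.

Answer: 31/32

Derivation:
Let f(t,s) = #length-t paths at position s with S_1..S_t all ≥ -4.
f(t,s) = f(t-1,s-1) + f(t-1,s+1) for s ≥ -4; f(t,s) = 0 for s < -4.
t=0: f(0,0)=1
t=1: f(1,-1)=1 f(1,1)=1
t=2: f(2,-2)=1 f(2,0)=2 f(2,2)=1
t=3: f(3,-3)=1 f(3,-1)=3 f(3,1)=3 f(3,3)=1
t=4: f(4,-4)=1 f(4,-2)=4 f(4,0)=6 f(4,2)=4 f(4,4)=1
t=5: f(5,-3)=5 f(5,-1)=10 f(5,1)=10 f(5,3)=5 f(5,5)=1
t=6: f(6,-4)=5 f(6,-2)=15 f(6,0)=20 f(6,2)=15 f(6,4)=6 f(6,6)=1
Σ_s f(6,s) = 62
P = 62/64 = 31/32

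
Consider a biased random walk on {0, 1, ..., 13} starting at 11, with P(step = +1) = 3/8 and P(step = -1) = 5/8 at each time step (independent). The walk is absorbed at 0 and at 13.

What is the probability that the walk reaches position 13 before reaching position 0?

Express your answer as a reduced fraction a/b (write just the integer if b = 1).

Answer: 218929401/609554401

Derivation:
Biased walk: p = 3/8, q = 5/8, r = q/p = 5/3
Gambler's ruin: P(hit 13 before 0 | start at 11) = (1 - r^a)/(1 - r^N)
r^11 = 48828125/177147; r^13 = 1220703125/1594323
P = (1 - 48828125/177147) / (1 - 1220703125/1594323) = -48650978/177147 / -1219108802/1594323 = 218929401/609554401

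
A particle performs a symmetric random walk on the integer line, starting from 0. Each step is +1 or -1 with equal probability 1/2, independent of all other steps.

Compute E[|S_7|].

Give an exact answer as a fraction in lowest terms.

Answer: 35/16

Derivation:
S_7 takes values m ≡ 1 (mod 2) with |m| ≤ 7; P(S_7=m) = C(7,(7+m)/2)/2^7.
Total paths: 2^7 = 128
Distribution: P(S=-7)=1/128, P(S=-5)=7/128, P(S=-3)=21/128, P(S=-1)=35/128, P(S=1)=35/128, P(S=3)=21/128, P(S=5)=7/128, P(S=7)=1/128
E[|S_7|] = Σ_m |m|·P(S_7=m) = 280/128 = 35/16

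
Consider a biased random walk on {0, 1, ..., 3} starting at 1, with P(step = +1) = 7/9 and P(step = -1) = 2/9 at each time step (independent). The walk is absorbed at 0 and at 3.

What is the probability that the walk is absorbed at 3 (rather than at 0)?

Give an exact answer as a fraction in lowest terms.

Answer: 49/67

Derivation:
Biased walk: p = 7/9, q = 2/9, r = q/p = 2/7
Gambler's ruin: P(hit 3 before 0 | start at 1) = (1 - r^a)/(1 - r^N)
r^1 = 2/7; r^3 = 8/343
P = (1 - 2/7) / (1 - 8/343) = 5/7 / 335/343 = 49/67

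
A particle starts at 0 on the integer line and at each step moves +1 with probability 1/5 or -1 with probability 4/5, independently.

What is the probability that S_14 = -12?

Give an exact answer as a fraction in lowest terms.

Answer: 939524096/6103515625

Derivation:
To reach position -12 after 14 steps: need 1 step of +1 and 13 steps of -1.
Number of such sequences: C(14,1) = 14
Each has probability (1/5)^1 · (4/5)^13 = 67108864/6103515625
P = 14 · 67108864/6103515625 = 939524096/6103515625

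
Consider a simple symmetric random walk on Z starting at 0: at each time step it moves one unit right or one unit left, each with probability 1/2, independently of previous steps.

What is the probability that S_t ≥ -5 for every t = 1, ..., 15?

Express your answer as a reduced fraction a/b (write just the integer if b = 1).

Let f(t,s) = #length-t paths at position s with S_1..S_t all ≥ -5.
f(t,s) = f(t-1,s-1) + f(t-1,s+1) for s ≥ -5; f(t,s) = 0 for s < -5.
t=0: f(0,0)=1
t=1: f(1,-1)=1 f(1,1)=1
t=2: f(2,-2)=1 f(2,0)=2 f(2,2)=1
t=3: f(3,-3)=1 f(3,-1)=3 f(3,1)=3 f(3,3)=1
t=4: f(4,-4)=1 f(4,-2)=4 f(4,0)=6 f(4,2)=4 f(4,4)=1
t=5: f(5,-5)=1 f(5,-3)=5 f(5,-1)=10 f(5,1)=10 f(5,3)=5 f(5,5)=1
t=6: f(6,-4)=6 f(6,-2)=15 f(6,0)=20 f(6,2)=15 f(6,4)=6 f(6,6)=1
t=7: f(7,-5)=6 f(7,-3)=21 f(7,-1)=35 f(7,1)=35 f(7,3)=21 f(7,5)=7 f(7,7)=1
t=8: f(8,-4)=27 f(8,-2)=56 f(8,0)=70 f(8,2)=56 f(8,4)=28 f(8,6)=8 f(8,8)=1
t=9: f(9,-5)=27 f(9,-3)=83 f(9,-1)=126 f(9,1)=126 f(9,3)=84 f(9,5)=36 f(9,7)=9 f(9,9)=1
t=10: f(10,-4)=110 f(10,-2)=209 f(10,0)=252 f(10,2)=210 f(10,4)=120 f(10,6)=45 f(10,8)=10 f(10,10)=1
t=11: f(11,-5)=110 f(11,-3)=319 f(11,-1)=461 f(11,1)=462 f(11,3)=330 f(11,5)=165 f(11,7)=55 f(11,9)=11 f(11,11)=1
t=12: f(12,-4)=429 f(12,-2)=780 f(12,0)=923 f(12,2)=792 f(12,4)=495 f(12,6)=220 f(12,8)=66 f(12,10)=12 f(12,12)=1
t=13: f(13,-5)=429 f(13,-3)=1209 f(13,-1)=1703 f(13,1)=1715 f(13,3)=1287 f(13,5)=715 f(13,7)=286 f(13,9)=78 f(13,11)=13 f(13,13)=1
t=14: f(14,-4)=1638 f(14,-2)=2912 f(14,0)=3418 f(14,2)=3002 f(14,4)=2002 f(14,6)=1001 f(14,8)=364 f(14,10)=91 f(14,12)=14 f(14,14)=1
t=15: f(15,-5)=1638 f(15,-3)=4550 f(15,-1)=6330 f(15,1)=6420 f(15,3)=5004 f(15,5)=3003 f(15,7)=1365 f(15,9)=455 f(15,11)=105 f(15,13)=15 f(15,15)=1
Σ_s f(15,s) = 28886
P = 28886/32768 = 14443/16384

Answer: 14443/16384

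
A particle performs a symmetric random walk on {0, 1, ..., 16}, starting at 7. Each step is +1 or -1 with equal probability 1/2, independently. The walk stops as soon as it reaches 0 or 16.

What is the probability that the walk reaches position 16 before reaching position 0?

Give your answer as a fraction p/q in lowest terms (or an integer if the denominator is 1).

Answer: 7/16

Derivation:
Symmetric walk (p = 1/2): the harmonic-function argument gives P(hit 16 before 0 | start at 7) = a/N.
P = 7/16 = 7/16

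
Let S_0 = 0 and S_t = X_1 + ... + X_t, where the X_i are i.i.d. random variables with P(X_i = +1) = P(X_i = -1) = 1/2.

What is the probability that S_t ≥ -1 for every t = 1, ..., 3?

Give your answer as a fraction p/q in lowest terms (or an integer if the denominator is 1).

Let f(t,s) = #length-t paths at position s with S_1..S_t all ≥ -1.
f(t,s) = f(t-1,s-1) + f(t-1,s+1) for s ≥ -1; f(t,s) = 0 for s < -1.
t=0: f(0,0)=1
t=1: f(1,-1)=1 f(1,1)=1
t=2: f(2,0)=2 f(2,2)=1
t=3: f(3,-1)=2 f(3,1)=3 f(3,3)=1
Σ_s f(3,s) = 6
P = 6/8 = 3/4

Answer: 3/4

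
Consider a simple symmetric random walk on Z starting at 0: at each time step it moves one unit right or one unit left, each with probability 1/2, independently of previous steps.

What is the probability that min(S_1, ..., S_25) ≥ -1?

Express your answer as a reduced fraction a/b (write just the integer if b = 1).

Answer: 1300075/4194304

Derivation:
Let f(t,s) = #length-t paths at position s with S_1..S_t all ≥ -1.
f(t,s) = f(t-1,s-1) + f(t-1,s+1) for s ≥ -1; f(t,s) = 0 for s < -1.
t=0: f(0,0)=1
t=1: f(1,-1)=1 f(1,1)=1
t=2: f(2,0)=2 f(2,2)=1
t=3: f(3,-1)=2 f(3,1)=3 f(3,3)=1
t=4: f(4,0)=5 f(4,2)=4 f(4,4)=1
t=5: f(5,-1)=5 f(5,1)=9 f(5,3)=5 f(5,5)=1
t=6: f(6,0)=14 f(6,2)=14 f(6,4)=6 f(6,6)=1
t=7: f(7,-1)=14 f(7,1)=28 f(7,3)=20 f(7,5)=7 f(7,7)=1
t=8: f(8,0)=42 f(8,2)=48 f(8,4)=27 f(8,6)=8 f(8,8)=1
t=9: f(9,-1)=42 f(9,1)=90 f(9,3)=75 f(9,5)=35 f(9,7)=9 f(9,9)=1
t=10: f(10,0)=132 f(10,2)=165 f(10,4)=110 f(10,6)=44 f(10,8)=10 f(10,10)=1
t=11: f(11,-1)=132 f(11,1)=297 f(11,3)=275 f(11,5)=154 f(11,7)=54 f(11,9)=11 f(11,11)=1
t=12: f(12,0)=429 f(12,2)=572 f(12,4)=429 f(12,6)=208 f(12,8)=65 f(12,10)=12 f(12,12)=1
t=13: f(13,-1)=429 f(13,1)=1001 f(13,3)=1001 f(13,5)=637 f(13,7)=273 f(13,9)=77 f(13,11)=13 f(13,13)=1
t=14: f(14,0)=1430 f(14,2)=2002 f(14,4)=1638 f(14,6)=910 f(14,8)=350 f(14,10)=90 f(14,12)=14 f(14,14)=1
t=15: f(15,-1)=1430 f(15,1)=3432 f(15,3)=3640 f(15,5)=2548 f(15,7)=1260 f(15,9)=440 f(15,11)=104 f(15,13)=15 f(15,15)=1
t=16: f(16,0)=4862 f(16,2)=7072 f(16,4)=6188 f(16,6)=3808 f(16,8)=1700 f(16,10)=544 f(16,12)=119 f(16,14)=16 f(16,16)=1
t=17: f(17,-1)=4862 f(17,1)=11934 f(17,3)=13260 f(17,5)=9996 f(17,7)=5508 f(17,9)=2244 f(17,11)=663 f(17,13)=135 f(17,15)=17 f(17,17)=1
t=18: f(18,0)=16796 f(18,2)=25194 f(18,4)=23256 f(18,6)=15504 f(18,8)=7752 f(18,10)=2907 f(18,12)=798 f(18,14)=152 f(18,16)=18 f(18,18)=1
t=19: f(19,-1)=16796 f(19,1)=41990 f(19,3)=48450 f(19,5)=38760 f(19,7)=23256 f(19,9)=10659 f(19,11)=3705 f(19,13)=950 f(19,15)=170 f(19,17)=19 f(19,19)=1
t=20: f(20,0)=58786 f(20,2)=90440 f(20,4)=87210 f(20,6)=62016 f(20,8)=33915 f(20,10)=14364 f(20,12)=4655 f(20,14)=1120 f(20,16)=189 f(20,18)=20 f(20,20)=1
t=21: f(21,-1)=58786 f(21,1)=149226 f(21,3)=177650 f(21,5)=149226 f(21,7)=95931 f(21,9)=48279 f(21,11)=19019 f(21,13)=5775 f(21,15)=1309 f(21,17)=209 f(21,19)=21 f(21,21)=1
t=22: f(22,0)=208012 f(22,2)=326876 f(22,4)=326876 f(22,6)=245157 f(22,8)=144210 f(22,10)=67298 f(22,12)=24794 f(22,14)=7084 f(22,16)=1518 f(22,18)=230 f(22,20)=22 f(22,22)=1
t=23: f(23,-1)=208012 f(23,1)=534888 f(23,3)=653752 f(23,5)=572033 f(23,7)=389367 f(23,9)=211508 f(23,11)=92092 f(23,13)=31878 f(23,15)=8602 f(23,17)=1748 f(23,19)=252 f(23,21)=23 f(23,23)=1
t=24: f(24,0)=742900 f(24,2)=1188640 f(24,4)=1225785 f(24,6)=961400 f(24,8)=600875 f(24,10)=303600 f(24,12)=123970 f(24,14)=40480 f(24,16)=10350 f(24,18)=2000 f(24,20)=275 f(24,22)=24 f(24,24)=1
t=25: f(25,-1)=742900 f(25,1)=1931540 f(25,3)=2414425 f(25,5)=2187185 f(25,7)=1562275 f(25,9)=904475 f(25,11)=427570 f(25,13)=164450 f(25,15)=50830 f(25,17)=12350 f(25,19)=2275 f(25,21)=299 f(25,23)=25 f(25,25)=1
Σ_s f(25,s) = 10400600
P = 10400600/33554432 = 1300075/4194304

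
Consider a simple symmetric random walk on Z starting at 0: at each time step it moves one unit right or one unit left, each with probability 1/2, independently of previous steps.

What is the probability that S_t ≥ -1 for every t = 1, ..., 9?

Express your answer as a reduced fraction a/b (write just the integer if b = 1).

Answer: 63/128

Derivation:
Let f(t,s) = #length-t paths at position s with S_1..S_t all ≥ -1.
f(t,s) = f(t-1,s-1) + f(t-1,s+1) for s ≥ -1; f(t,s) = 0 for s < -1.
t=0: f(0,0)=1
t=1: f(1,-1)=1 f(1,1)=1
t=2: f(2,0)=2 f(2,2)=1
t=3: f(3,-1)=2 f(3,1)=3 f(3,3)=1
t=4: f(4,0)=5 f(4,2)=4 f(4,4)=1
t=5: f(5,-1)=5 f(5,1)=9 f(5,3)=5 f(5,5)=1
t=6: f(6,0)=14 f(6,2)=14 f(6,4)=6 f(6,6)=1
t=7: f(7,-1)=14 f(7,1)=28 f(7,3)=20 f(7,5)=7 f(7,7)=1
t=8: f(8,0)=42 f(8,2)=48 f(8,4)=27 f(8,6)=8 f(8,8)=1
t=9: f(9,-1)=42 f(9,1)=90 f(9,3)=75 f(9,5)=35 f(9,7)=9 f(9,9)=1
Σ_s f(9,s) = 252
P = 252/512 = 63/128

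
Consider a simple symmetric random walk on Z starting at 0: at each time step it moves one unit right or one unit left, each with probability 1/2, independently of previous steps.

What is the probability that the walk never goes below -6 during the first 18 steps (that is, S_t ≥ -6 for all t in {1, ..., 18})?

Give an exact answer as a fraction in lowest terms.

Let f(t,s) = #length-t paths at position s with S_1..S_t all ≥ -6.
f(t,s) = f(t-1,s-1) + f(t-1,s+1) for s ≥ -6; f(t,s) = 0 for s < -6.
t=0: f(0,0)=1
t=1: f(1,-1)=1 f(1,1)=1
t=2: f(2,-2)=1 f(2,0)=2 f(2,2)=1
t=3: f(3,-3)=1 f(3,-1)=3 f(3,1)=3 f(3,3)=1
t=4: f(4,-4)=1 f(4,-2)=4 f(4,0)=6 f(4,2)=4 f(4,4)=1
t=5: f(5,-5)=1 f(5,-3)=5 f(5,-1)=10 f(5,1)=10 f(5,3)=5 f(5,5)=1
t=6: f(6,-6)=1 f(6,-4)=6 f(6,-2)=15 f(6,0)=20 f(6,2)=15 f(6,4)=6 f(6,6)=1
t=7: f(7,-5)=7 f(7,-3)=21 f(7,-1)=35 f(7,1)=35 f(7,3)=21 f(7,5)=7 f(7,7)=1
t=8: f(8,-6)=7 f(8,-4)=28 f(8,-2)=56 f(8,0)=70 f(8,2)=56 f(8,4)=28 f(8,6)=8 f(8,8)=1
t=9: f(9,-5)=35 f(9,-3)=84 f(9,-1)=126 f(9,1)=126 f(9,3)=84 f(9,5)=36 f(9,7)=9 f(9,9)=1
t=10: f(10,-6)=35 f(10,-4)=119 f(10,-2)=210 f(10,0)=252 f(10,2)=210 f(10,4)=120 f(10,6)=45 f(10,8)=10 f(10,10)=1
t=11: f(11,-5)=154 f(11,-3)=329 f(11,-1)=462 f(11,1)=462 f(11,3)=330 f(11,5)=165 f(11,7)=55 f(11,9)=11 f(11,11)=1
t=12: f(12,-6)=154 f(12,-4)=483 f(12,-2)=791 f(12,0)=924 f(12,2)=792 f(12,4)=495 f(12,6)=220 f(12,8)=66 f(12,10)=12 f(12,12)=1
t=13: f(13,-5)=637 f(13,-3)=1274 f(13,-1)=1715 f(13,1)=1716 f(13,3)=1287 f(13,5)=715 f(13,7)=286 f(13,9)=78 f(13,11)=13 f(13,13)=1
t=14: f(14,-6)=637 f(14,-4)=1911 f(14,-2)=2989 f(14,0)=3431 f(14,2)=3003 f(14,4)=2002 f(14,6)=1001 f(14,8)=364 f(14,10)=91 f(14,12)=14 f(14,14)=1
t=15: f(15,-5)=2548 f(15,-3)=4900 f(15,-1)=6420 f(15,1)=6434 f(15,3)=5005 f(15,5)=3003 f(15,7)=1365 f(15,9)=455 f(15,11)=105 f(15,13)=15 f(15,15)=1
t=16: f(16,-6)=2548 f(16,-4)=7448 f(16,-2)=11320 f(16,0)=12854 f(16,2)=11439 f(16,4)=8008 f(16,6)=4368 f(16,8)=1820 f(16,10)=560 f(16,12)=120 f(16,14)=16 f(16,16)=1
t=17: f(17,-5)=9996 f(17,-3)=18768 f(17,-1)=24174 f(17,1)=24293 f(17,3)=19447 f(17,5)=12376 f(17,7)=6188 f(17,9)=2380 f(17,11)=680 f(17,13)=136 f(17,15)=17 f(17,17)=1
t=18: f(18,-6)=9996 f(18,-4)=28764 f(18,-2)=42942 f(18,0)=48467 f(18,2)=43740 f(18,4)=31823 f(18,6)=18564 f(18,8)=8568 f(18,10)=3060 f(18,12)=816 f(18,14)=153 f(18,16)=18 f(18,18)=1
Σ_s f(18,s) = 236912
P = 236912/262144 = 14807/16384

Answer: 14807/16384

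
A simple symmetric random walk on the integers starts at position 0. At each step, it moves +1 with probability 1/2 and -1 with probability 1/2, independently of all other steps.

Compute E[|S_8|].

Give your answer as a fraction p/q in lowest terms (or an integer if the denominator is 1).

S_8 takes values m ≡ 0 (mod 2) with |m| ≤ 8; P(S_8=m) = C(8,(8+m)/2)/2^8.
Total paths: 2^8 = 256
Distribution: P(S=-8)=1/256, P(S=-6)=8/256, P(S=-4)=28/256, P(S=-2)=56/256, P(S=0)=70/256, P(S=2)=56/256, P(S=4)=28/256, P(S=6)=8/256, P(S=8)=1/256
E[|S_8|] = Σ_m |m|·P(S_8=m) = 560/256 = 35/16

Answer: 35/16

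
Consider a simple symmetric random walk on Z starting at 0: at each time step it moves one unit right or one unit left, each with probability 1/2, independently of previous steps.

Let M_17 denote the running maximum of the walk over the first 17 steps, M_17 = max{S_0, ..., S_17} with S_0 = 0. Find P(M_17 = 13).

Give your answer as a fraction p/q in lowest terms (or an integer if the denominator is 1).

Let M_17 = max(S_0,...,S_17). Use the reflection principle: for j ≥ 1, #{paths with M_17 ≥ j} = #{S_17 ≥ j} + #{S_17 ≥ j+1}.
By reflection, #{M_17 ≥ 13} = #{S_17 ≥ 13} + #{S_17 ≥ 14} = 154 + 18 = 172.
#{M_17 ≥ 14} = #{S_17 ≥ 14} + #{S_17 ≥ 15} = 18 + 18 = 36.
#{M_17 = 13} = 172 - 36 = 136.
P(M_17 = 13) = 136/131072 = 17/16384

Answer: 17/16384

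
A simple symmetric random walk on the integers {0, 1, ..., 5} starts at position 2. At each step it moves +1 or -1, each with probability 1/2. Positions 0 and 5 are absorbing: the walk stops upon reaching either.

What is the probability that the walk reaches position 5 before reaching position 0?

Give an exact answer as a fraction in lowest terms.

Answer: 2/5

Derivation:
Symmetric walk (p = 1/2): the harmonic-function argument gives P(hit 5 before 0 | start at 2) = a/N.
P = 2/5 = 2/5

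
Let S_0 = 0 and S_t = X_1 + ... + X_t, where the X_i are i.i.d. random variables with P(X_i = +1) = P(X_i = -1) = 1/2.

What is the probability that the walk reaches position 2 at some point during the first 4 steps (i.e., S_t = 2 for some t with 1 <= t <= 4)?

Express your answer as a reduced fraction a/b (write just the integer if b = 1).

Count via complement. Let g(t,s) = #length-t paths at position s with S_1..S_t all ≠ 2.
g(t,s) = g(t-1,s-1) + g(t-1,s+1) for s ≠ 2; g(t,2) = 0.
t=0: g(0,0)=1
t=1: g(1,-1)=1 g(1,1)=1
t=2: g(2,-2)=1 g(2,0)=2
t=3: g(3,-3)=1 g(3,-1)=3 g(3,1)=2
t=4: g(4,-4)=1 g(4,-2)=4 g(4,0)=5
Paths never hitting 2: Σ_s g(4,s) = 10
Paths hitting 2: 2^4 - 10 = 6
P = 6/16 = 3/8

Answer: 3/8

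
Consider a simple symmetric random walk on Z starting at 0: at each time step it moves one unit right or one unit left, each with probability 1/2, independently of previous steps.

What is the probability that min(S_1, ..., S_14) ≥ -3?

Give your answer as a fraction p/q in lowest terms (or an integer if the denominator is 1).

Let f(t,s) = #length-t paths at position s with S_1..S_t all ≥ -3.
f(t,s) = f(t-1,s-1) + f(t-1,s+1) for s ≥ -3; f(t,s) = 0 for s < -3.
t=0: f(0,0)=1
t=1: f(1,-1)=1 f(1,1)=1
t=2: f(2,-2)=1 f(2,0)=2 f(2,2)=1
t=3: f(3,-3)=1 f(3,-1)=3 f(3,1)=3 f(3,3)=1
t=4: f(4,-2)=4 f(4,0)=6 f(4,2)=4 f(4,4)=1
t=5: f(5,-3)=4 f(5,-1)=10 f(5,1)=10 f(5,3)=5 f(5,5)=1
t=6: f(6,-2)=14 f(6,0)=20 f(6,2)=15 f(6,4)=6 f(6,6)=1
t=7: f(7,-3)=14 f(7,-1)=34 f(7,1)=35 f(7,3)=21 f(7,5)=7 f(7,7)=1
t=8: f(8,-2)=48 f(8,0)=69 f(8,2)=56 f(8,4)=28 f(8,6)=8 f(8,8)=1
t=9: f(9,-3)=48 f(9,-1)=117 f(9,1)=125 f(9,3)=84 f(9,5)=36 f(9,7)=9 f(9,9)=1
t=10: f(10,-2)=165 f(10,0)=242 f(10,2)=209 f(10,4)=120 f(10,6)=45 f(10,8)=10 f(10,10)=1
t=11: f(11,-3)=165 f(11,-1)=407 f(11,1)=451 f(11,3)=329 f(11,5)=165 f(11,7)=55 f(11,9)=11 f(11,11)=1
t=12: f(12,-2)=572 f(12,0)=858 f(12,2)=780 f(12,4)=494 f(12,6)=220 f(12,8)=66 f(12,10)=12 f(12,12)=1
t=13: f(13,-3)=572 f(13,-1)=1430 f(13,1)=1638 f(13,3)=1274 f(13,5)=714 f(13,7)=286 f(13,9)=78 f(13,11)=13 f(13,13)=1
t=14: f(14,-2)=2002 f(14,0)=3068 f(14,2)=2912 f(14,4)=1988 f(14,6)=1000 f(14,8)=364 f(14,10)=91 f(14,12)=14 f(14,14)=1
Σ_s f(14,s) = 11440
P = 11440/16384 = 715/1024

Answer: 715/1024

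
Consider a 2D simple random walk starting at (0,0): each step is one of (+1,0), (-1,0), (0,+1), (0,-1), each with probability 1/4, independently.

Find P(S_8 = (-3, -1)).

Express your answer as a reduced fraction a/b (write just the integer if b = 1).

Answer: 49/2048

Derivation:
Let h be the number of horizontal steps (so 8-h are vertical). To end at (-3,-1) need (h-3)/2 right-steps and ((8-h)-1)/2 up-steps.
Sum over h with 3 ≤ h ≤ 7, h ≡ 1 (mod 2), 8-h ≡ 1 (mod 2):
h=3: C(8,3)·C(3,0)·C(5,2) = 56·1·10 = 560
h=5: C(8,5)·C(5,1)·C(3,1) = 56·5·3 = 840
h=7: C(8,7)·C(7,2)·C(1,0) = 8·21·1 = 168
Total favorable: 1568
Total paths: 4^8 = 65536
P = 1568/65536 = 49/2048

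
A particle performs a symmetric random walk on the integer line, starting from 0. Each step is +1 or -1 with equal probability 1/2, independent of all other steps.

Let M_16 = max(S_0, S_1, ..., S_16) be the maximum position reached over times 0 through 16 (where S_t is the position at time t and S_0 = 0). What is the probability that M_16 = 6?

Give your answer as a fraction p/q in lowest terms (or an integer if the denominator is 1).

Let M_16 = max(S_0,...,S_16). Use the reflection principle: for j ≥ 1, #{paths with M_16 ≥ j} = #{S_16 ≥ j} + #{S_16 ≥ j+1}.
By reflection, #{M_16 ≥ 6} = #{S_16 ≥ 6} + #{S_16 ≥ 7} = 6885 + 2517 = 9402.
#{M_16 ≥ 7} = #{S_16 ≥ 7} + #{S_16 ≥ 8} = 2517 + 2517 = 5034.
#{M_16 = 6} = 9402 - 5034 = 4368.
P(M_16 = 6) = 4368/65536 = 273/4096

Answer: 273/4096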